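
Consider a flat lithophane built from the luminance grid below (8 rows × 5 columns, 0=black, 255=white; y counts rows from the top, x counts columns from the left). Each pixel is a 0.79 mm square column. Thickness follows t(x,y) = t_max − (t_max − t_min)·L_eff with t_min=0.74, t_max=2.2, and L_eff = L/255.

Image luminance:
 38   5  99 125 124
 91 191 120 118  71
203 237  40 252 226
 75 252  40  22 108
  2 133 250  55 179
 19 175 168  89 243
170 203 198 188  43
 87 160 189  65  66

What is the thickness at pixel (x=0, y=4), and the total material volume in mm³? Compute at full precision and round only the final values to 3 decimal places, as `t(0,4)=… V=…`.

t(0,4)=2.189 V=36.629

span = t_max - t_min = 2.2 - 0.74 = 1.460
L(0,4) = 2, L_eff = 2/255 = 0.007843
t(0,4) = 2.2 - 1.460·0.007843 = 2.189
Σt over all 8·5 pixels = 748313/12750 ≈ 58.6912157
V = pitch²·Σt = 0.79²·748313/12750 = 36.629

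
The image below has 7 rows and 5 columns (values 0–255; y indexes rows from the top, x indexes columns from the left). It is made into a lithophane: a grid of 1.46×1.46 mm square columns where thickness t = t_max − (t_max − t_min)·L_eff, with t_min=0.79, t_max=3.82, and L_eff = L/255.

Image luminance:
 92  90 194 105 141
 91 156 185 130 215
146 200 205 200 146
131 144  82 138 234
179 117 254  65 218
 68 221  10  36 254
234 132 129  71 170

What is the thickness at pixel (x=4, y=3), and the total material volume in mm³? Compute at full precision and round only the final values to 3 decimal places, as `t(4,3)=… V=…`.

span = t_max - t_min = 3.82 - 0.79 = 3.030
L(4,3) = 234, L_eff = 234/255 = 0.917647
t(4,3) = 3.82 - 3.030·0.917647 = 1.040
Σt over all 7·5 pixels = 612967/8500 ≈ 72.1137647
V = pitch²·Σt = 1.46²·612967/8500 = 153.718

t(4,3)=1.040 V=153.718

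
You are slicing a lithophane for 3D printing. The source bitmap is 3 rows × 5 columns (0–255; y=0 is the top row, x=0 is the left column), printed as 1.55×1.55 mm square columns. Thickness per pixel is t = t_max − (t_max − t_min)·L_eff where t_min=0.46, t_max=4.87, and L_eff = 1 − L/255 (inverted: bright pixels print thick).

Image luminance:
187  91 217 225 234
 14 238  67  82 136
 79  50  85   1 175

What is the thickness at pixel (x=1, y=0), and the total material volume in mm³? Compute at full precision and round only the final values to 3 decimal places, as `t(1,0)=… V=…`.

span = t_max - t_min = 4.87 - 0.46 = 4.410
L(1,0) = 91, L_eff = 1 - 91/255 = 0.643137 (inverted)
t(1,0) = 4.87 - 4.410·0.643137 = 2.034
Σt over all 3·5 pixels = 335157/8500 ≈ 39.4302353
V = pitch²·Σt = 1.55²·335157/8500 = 94.731

t(1,0)=2.034 V=94.731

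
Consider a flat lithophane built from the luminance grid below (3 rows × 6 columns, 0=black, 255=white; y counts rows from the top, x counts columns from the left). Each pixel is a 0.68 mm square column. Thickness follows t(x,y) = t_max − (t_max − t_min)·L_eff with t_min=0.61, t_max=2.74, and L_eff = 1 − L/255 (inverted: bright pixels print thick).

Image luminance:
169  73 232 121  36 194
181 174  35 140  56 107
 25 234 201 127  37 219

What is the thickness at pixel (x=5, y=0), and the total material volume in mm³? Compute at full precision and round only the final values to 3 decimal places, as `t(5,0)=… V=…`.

span = t_max - t_min = 2.74 - 0.61 = 2.130
L(5,0) = 194, L_eff = 1 - 194/255 = 0.239216 (inverted)
t(5,0) = 2.74 - 2.130·0.239216 = 2.230
Σt over all 3·6 pixels = 260961/8500 ≈ 30.7012941
V = pitch²·Σt = 0.68²·260961/8500 = 14.196

t(5,0)=2.230 V=14.196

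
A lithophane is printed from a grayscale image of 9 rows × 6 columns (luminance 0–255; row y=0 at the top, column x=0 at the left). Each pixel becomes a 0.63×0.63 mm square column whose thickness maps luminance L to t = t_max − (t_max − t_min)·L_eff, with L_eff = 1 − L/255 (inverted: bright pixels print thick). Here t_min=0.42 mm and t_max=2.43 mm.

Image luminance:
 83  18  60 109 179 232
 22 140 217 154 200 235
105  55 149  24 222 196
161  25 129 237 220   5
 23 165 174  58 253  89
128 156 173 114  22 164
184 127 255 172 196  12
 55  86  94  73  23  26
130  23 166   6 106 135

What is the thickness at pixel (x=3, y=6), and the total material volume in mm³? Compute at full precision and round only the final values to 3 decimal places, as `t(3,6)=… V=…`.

span = t_max - t_min = 2.43 - 0.42 = 2.010
L(3,6) = 172, L_eff = 1 - 172/255 = 0.325490 (inverted)
t(3,6) = 2.43 - 2.010·0.325490 = 1.776
Σt over all 9·6 pixels = 126527/1700 ≈ 74.4276471
V = pitch²·Σt = 0.63²·126527/1700 = 29.540

t(3,6)=1.776 V=29.540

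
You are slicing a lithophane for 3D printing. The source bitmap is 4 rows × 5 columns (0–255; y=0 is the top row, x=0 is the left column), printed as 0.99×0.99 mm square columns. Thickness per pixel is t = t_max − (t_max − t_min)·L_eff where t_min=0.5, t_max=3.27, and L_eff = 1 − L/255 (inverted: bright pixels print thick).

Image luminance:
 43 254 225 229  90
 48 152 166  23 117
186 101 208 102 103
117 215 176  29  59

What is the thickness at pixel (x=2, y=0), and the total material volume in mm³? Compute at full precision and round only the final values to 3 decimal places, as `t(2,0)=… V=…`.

t(2,0)=2.944 V=37.940

span = t_max - t_min = 3.27 - 0.5 = 2.770
L(2,0) = 225, L_eff = 1 - 225/255 = 0.117647 (inverted)
t(2,0) = 3.27 - 2.770·0.117647 = 2.944
Σt over all 4·5 pixels = 329037/8500 ≈ 38.7102353
V = pitch²·Σt = 0.99²·329037/8500 = 37.940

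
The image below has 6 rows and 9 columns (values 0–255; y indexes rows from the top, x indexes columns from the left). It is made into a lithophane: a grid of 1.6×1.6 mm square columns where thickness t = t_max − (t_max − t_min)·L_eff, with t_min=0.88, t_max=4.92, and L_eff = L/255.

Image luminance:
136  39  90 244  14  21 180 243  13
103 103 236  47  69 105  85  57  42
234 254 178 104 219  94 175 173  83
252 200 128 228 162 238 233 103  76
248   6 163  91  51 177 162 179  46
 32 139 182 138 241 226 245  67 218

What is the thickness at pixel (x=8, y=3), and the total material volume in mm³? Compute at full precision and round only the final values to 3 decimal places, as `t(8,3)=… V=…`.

t(8,3)=3.716 V=373.032

span = t_max - t_min = 4.92 - 0.88 = 4.040
L(8,3) = 76, L_eff = 76/255 = 0.298039
t(8,3) = 4.92 - 4.040·0.298039 = 3.716
Σt over all 6·9 pixels = 309646/2125 ≈ 145.7157647
V = pitch²·Σt = 1.6²·309646/2125 = 373.032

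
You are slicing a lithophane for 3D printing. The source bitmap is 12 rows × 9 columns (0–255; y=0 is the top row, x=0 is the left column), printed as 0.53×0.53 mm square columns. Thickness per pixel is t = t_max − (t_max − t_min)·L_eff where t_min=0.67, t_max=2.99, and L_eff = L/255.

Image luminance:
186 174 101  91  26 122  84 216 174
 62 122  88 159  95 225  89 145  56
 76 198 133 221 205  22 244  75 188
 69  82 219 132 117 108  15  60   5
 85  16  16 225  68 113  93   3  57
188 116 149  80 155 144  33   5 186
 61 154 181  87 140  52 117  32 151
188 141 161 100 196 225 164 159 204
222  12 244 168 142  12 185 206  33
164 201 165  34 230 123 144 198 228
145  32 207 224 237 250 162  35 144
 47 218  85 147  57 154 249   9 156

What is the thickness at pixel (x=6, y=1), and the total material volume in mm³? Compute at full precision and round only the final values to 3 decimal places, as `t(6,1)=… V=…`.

t(6,1)=2.180 V=55.190

span = t_max - t_min = 2.99 - 0.67 = 2.320
L(6,1) = 89, L_eff = 89/255 = 0.349020
t(6,1) = 2.99 - 2.320·0.349020 = 2.180
Σt over all 12·9 pixels = 1252531/6375 ≈ 196.4754510
V = pitch²·Σt = 0.53²·1252531/6375 = 55.190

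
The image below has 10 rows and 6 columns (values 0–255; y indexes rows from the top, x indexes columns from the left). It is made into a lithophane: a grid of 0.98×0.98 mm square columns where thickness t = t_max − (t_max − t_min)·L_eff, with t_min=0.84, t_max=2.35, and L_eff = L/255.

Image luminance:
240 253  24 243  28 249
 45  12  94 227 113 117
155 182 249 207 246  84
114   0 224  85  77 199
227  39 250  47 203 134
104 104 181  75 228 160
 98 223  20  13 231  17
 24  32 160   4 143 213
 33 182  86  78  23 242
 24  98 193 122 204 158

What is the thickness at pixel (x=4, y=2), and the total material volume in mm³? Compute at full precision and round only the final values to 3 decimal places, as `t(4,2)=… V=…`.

t(4,2)=0.893 V=90.830

span = t_max - t_min = 2.35 - 0.84 = 1.510
L(4,2) = 246, L_eff = 246/255 = 0.964706
t(4,2) = 2.35 - 1.510·0.964706 = 0.893
Σt over all 10·6 pixels = 120583/1275 ≈ 94.5749020
V = pitch²·Σt = 0.98²·120583/1275 = 90.830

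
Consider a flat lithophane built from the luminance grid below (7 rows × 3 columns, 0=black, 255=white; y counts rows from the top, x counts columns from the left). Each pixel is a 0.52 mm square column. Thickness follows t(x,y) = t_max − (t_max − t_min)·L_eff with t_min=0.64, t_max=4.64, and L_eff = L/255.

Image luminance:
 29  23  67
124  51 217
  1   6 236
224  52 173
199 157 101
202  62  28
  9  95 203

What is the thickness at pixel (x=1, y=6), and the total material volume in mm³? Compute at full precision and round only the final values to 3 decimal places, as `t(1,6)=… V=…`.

span = t_max - t_min = 4.64 - 0.64 = 4.000
L(1,6) = 95, L_eff = 95/255 = 0.372549
t(1,6) = 4.64 - 4.000·0.372549 = 3.150
Σt over all 7·3 pixels = 26352/425 ≈ 62.0047059
V = pitch²·Σt = 0.52²·26352/425 = 16.766

t(1,6)=3.150 V=16.766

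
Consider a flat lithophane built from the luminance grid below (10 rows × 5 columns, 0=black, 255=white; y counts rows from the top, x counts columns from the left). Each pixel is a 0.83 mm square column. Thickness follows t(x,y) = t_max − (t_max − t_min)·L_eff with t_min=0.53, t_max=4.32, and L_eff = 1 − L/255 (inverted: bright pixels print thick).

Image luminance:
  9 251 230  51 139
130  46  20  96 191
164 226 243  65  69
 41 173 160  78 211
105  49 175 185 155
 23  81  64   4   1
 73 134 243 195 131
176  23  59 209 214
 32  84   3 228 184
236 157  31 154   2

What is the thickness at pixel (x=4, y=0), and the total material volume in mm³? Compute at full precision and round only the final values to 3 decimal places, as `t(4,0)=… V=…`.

span = t_max - t_min = 4.32 - 0.53 = 3.790
L(4,0) = 139, L_eff = 1 - 139/255 = 0.454902 (inverted)
t(4,0) = 4.32 - 3.790·0.454902 = 2.596
Σt over all 10·5 pixels = 983629/8500 ≈ 115.7210588
V = pitch²·Σt = 0.83²·983629/8500 = 79.720

t(4,0)=2.596 V=79.720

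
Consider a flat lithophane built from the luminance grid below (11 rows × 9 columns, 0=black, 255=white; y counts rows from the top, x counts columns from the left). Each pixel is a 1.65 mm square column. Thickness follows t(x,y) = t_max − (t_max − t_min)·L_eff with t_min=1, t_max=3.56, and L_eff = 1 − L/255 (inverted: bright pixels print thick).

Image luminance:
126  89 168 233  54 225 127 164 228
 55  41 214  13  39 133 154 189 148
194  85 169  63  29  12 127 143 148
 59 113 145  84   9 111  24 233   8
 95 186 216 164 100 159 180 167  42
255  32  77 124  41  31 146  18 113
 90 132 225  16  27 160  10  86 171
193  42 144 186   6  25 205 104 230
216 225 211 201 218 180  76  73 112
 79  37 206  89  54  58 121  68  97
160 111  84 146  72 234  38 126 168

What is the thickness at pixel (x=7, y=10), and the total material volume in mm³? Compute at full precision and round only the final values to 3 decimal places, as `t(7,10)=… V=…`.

span = t_max - t_min = 3.56 - 1 = 2.560
L(7,10) = 126, L_eff = 1 - 126/255 = 0.505882 (inverted)
t(7,10) = 3.56 - 2.560·0.505882 = 2.265
Σt over all 11·9 pixels = 462407/2125 ≈ 217.6032941
V = pitch²·Σt = 1.65²·462407/2125 = 592.425

t(7,10)=2.265 V=592.425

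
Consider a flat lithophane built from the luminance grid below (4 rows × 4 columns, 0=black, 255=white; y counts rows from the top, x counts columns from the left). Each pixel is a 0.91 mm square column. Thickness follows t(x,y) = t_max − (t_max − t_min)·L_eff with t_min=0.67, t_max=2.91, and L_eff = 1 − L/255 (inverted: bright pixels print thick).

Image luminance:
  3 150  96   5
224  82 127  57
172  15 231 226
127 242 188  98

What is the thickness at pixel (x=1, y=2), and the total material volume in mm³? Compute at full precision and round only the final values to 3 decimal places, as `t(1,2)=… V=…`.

t(1,2)=0.802 V=23.739

span = t_max - t_min = 2.91 - 0.67 = 2.240
L(1,2) = 15, L_eff = 1 - 15/255 = 0.941176 (inverted)
t(1,2) = 2.91 - 2.240·0.941176 = 0.802
Σt over all 4·4 pixels = 60916/2125 ≈ 28.6663529
V = pitch²·Σt = 0.91²·60916/2125 = 23.739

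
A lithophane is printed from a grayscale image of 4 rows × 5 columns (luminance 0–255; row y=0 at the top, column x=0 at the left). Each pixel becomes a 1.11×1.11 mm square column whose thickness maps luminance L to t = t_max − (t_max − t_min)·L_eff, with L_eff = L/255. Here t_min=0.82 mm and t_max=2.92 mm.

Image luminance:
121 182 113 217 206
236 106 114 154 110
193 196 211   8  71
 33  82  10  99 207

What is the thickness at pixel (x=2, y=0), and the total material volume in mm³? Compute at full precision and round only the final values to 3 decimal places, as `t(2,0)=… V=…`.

span = t_max - t_min = 2.92 - 0.82 = 2.100
L(2,0) = 113, L_eff = 113/255 = 0.443137
t(2,0) = 2.92 - 2.100·0.443137 = 1.989
Σt over all 4·5 pixels = 36.42
V = pitch²·Σt = 1.11²·36.42 = 44.873

t(2,0)=1.989 V=44.873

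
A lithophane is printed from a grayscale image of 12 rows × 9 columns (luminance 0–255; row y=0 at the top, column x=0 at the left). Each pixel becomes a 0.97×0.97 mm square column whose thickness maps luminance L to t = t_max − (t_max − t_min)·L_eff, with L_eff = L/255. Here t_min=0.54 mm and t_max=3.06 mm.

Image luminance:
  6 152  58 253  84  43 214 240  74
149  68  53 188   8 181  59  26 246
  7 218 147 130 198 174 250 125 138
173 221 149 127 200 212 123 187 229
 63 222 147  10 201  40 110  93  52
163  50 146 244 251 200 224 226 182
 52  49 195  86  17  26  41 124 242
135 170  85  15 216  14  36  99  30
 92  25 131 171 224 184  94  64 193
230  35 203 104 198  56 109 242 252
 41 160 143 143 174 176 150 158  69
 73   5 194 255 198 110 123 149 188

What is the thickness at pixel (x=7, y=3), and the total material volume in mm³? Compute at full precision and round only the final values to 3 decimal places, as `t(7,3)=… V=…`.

span = t_max - t_min = 3.06 - 0.54 = 2.520
L(7,3) = 187, L_eff = 187/255 = 0.733333
t(7,3) = 3.06 - 2.520·0.733333 = 1.212
Σt over all 12·9 pixels = 398148/2125 ≈ 187.3637647
V = pitch²·Σt = 0.97²·398148/2125 = 176.291

t(7,3)=1.212 V=176.291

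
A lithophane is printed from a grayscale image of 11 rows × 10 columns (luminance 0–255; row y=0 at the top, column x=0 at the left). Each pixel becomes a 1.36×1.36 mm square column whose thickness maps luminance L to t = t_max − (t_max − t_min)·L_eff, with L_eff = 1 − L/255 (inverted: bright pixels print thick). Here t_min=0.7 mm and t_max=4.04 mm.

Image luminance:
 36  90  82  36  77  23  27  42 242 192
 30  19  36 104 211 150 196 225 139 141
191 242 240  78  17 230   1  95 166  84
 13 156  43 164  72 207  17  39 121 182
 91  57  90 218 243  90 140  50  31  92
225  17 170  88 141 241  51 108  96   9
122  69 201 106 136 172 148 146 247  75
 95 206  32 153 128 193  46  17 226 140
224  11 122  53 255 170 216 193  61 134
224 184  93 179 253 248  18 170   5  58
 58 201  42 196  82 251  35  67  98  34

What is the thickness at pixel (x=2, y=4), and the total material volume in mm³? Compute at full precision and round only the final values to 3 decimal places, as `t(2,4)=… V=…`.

t(2,4)=1.879 V=464.554

span = t_max - t_min = 4.04 - 0.7 = 3.340
L(2,4) = 90, L_eff = 1 - 90/255 = 0.647059 (inverted)
t(2,4) = 4.04 - 3.340·0.647059 = 1.879
Σt over all 11·10 pixels = 3202349/12750 ≈ 251.1646275
V = pitch²·Σt = 1.36²·3202349/12750 = 464.554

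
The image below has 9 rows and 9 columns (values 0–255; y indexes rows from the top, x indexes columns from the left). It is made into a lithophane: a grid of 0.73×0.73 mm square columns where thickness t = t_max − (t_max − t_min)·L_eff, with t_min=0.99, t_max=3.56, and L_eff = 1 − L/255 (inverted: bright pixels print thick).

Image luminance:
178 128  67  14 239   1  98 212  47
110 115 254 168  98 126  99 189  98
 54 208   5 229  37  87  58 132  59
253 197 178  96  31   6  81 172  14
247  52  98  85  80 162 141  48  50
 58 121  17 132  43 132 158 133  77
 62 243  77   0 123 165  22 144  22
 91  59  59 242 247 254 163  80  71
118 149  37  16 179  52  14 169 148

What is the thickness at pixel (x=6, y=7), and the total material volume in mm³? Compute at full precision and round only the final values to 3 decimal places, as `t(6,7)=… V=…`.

t(6,7)=2.633 V=90.952

span = t_max - t_min = 3.56 - 0.99 = 2.570
L(6,7) = 163, L_eff = 1 - 163/255 = 0.360784 (inverted)
t(6,7) = 3.56 - 2.570·0.360784 = 2.633
Σt over all 9·9 pixels = 4352191/25500 ≈ 170.6741569
V = pitch²·Σt = 0.73²·4352191/25500 = 90.952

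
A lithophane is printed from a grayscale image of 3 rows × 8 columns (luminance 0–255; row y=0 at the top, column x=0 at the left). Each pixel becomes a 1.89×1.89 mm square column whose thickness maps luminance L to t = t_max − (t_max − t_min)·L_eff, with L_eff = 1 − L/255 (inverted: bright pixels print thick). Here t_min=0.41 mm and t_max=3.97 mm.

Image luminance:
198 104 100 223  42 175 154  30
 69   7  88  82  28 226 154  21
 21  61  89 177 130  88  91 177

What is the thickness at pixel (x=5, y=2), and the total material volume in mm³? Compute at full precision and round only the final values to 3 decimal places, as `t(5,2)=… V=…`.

t(5,2)=1.639 V=161.568

span = t_max - t_min = 3.97 - 0.41 = 3.560
L(5,2) = 88, L_eff = 1 - 88/255 = 0.654902 (inverted)
t(5,2) = 3.97 - 3.560·0.654902 = 1.639
Σt over all 3·8 pixels = 19223/425 ≈ 45.2305882
V = pitch²·Σt = 1.89²·19223/425 = 161.568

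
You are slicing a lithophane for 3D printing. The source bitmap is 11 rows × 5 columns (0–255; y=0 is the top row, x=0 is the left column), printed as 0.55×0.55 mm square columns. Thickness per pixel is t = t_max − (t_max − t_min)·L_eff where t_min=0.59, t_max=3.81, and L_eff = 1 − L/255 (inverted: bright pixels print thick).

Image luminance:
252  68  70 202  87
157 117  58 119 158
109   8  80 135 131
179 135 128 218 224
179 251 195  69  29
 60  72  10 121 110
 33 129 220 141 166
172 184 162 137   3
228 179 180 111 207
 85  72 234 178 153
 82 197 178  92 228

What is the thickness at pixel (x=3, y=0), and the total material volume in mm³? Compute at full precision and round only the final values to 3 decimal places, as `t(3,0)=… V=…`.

span = t_max - t_min = 3.81 - 0.59 = 3.220
L(3,0) = 202, L_eff = 1 - 202/255 = 0.207843 (inverted)
t(3,0) = 3.81 - 3.220·0.207843 = 3.141
Σt over all 11·5 pixels = 1078893/8500 ≈ 126.9285882
V = pitch²·Σt = 0.55²·1078893/8500 = 38.396

t(3,0)=3.141 V=38.396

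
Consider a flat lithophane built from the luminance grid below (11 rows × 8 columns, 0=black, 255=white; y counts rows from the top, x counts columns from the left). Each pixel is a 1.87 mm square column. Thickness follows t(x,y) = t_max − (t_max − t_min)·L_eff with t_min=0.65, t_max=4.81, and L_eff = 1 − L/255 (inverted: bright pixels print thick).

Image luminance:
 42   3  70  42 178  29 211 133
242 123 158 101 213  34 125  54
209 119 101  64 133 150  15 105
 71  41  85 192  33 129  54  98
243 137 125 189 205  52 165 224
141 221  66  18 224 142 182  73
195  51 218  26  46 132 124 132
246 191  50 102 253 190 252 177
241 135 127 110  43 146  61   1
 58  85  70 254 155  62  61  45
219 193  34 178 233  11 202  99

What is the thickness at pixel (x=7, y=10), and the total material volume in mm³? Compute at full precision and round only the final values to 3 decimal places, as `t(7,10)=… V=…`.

span = t_max - t_min = 4.81 - 0.65 = 4.160
L(7,10) = 99, L_eff = 1 - 99/255 = 0.611765 (inverted)
t(7,10) = 4.81 - 4.160·0.611765 = 2.265
Σt over all 11·8 pixels = 1505738/6375 ≈ 236.1941961
V = pitch²·Σt = 1.87²·1505738/6375 = 825.947

t(7,10)=2.265 V=825.947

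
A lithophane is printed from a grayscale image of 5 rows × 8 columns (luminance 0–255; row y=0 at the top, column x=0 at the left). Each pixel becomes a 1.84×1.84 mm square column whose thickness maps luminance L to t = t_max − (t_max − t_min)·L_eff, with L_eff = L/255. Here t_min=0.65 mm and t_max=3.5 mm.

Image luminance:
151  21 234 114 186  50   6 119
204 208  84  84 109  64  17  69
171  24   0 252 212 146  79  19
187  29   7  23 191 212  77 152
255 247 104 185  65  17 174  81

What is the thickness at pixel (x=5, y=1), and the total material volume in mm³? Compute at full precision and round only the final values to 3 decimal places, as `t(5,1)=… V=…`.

span = t_max - t_min = 3.5 - 0.65 = 2.850
L(5,1) = 64, L_eff = 64/255 = 0.250980
t(5,1) = 3.5 - 2.850·0.250980 = 2.785
Σt over all 5·8 pixels = 150049/1700 ≈ 88.2641176
V = pitch²·Σt = 1.84²·150049/1700 = 298.827

t(5,1)=2.785 V=298.827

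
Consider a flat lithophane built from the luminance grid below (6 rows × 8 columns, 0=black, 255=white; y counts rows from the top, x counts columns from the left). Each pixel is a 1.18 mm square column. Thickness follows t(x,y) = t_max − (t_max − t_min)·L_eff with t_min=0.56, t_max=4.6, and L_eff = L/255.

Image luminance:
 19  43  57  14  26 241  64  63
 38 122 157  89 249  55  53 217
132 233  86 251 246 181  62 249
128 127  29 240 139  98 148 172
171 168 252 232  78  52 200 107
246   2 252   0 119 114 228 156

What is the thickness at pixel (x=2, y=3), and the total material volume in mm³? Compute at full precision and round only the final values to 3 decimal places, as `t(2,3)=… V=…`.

span = t_max - t_min = 4.6 - 0.56 = 4.040
L(2,3) = 29, L_eff = 29/255 = 0.113725
t(2,3) = 4.6 - 4.040·0.113725 = 4.141
Σt over all 6·8 pixels = 50713/425 ≈ 119.3247059
V = pitch²·Σt = 1.18²·50713/425 = 166.148

t(2,3)=4.141 V=166.148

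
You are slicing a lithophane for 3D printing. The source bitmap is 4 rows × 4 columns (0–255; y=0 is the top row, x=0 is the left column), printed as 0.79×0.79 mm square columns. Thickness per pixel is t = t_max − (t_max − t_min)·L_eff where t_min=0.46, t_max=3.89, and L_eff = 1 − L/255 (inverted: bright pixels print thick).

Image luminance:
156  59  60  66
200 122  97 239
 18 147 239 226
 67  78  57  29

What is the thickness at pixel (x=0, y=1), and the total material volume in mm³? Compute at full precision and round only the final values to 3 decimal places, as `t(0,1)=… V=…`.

span = t_max - t_min = 3.89 - 0.46 = 3.430
L(0,1) = 200, L_eff = 1 - 200/255 = 0.215686 (inverted)
t(0,1) = 3.89 - 3.430·0.215686 = 3.150
Σt over all 4·4 pixels = 13761/425 ≈ 32.3788235
V = pitch²·Σt = 0.79²·13761/425 = 20.208

t(0,1)=3.150 V=20.208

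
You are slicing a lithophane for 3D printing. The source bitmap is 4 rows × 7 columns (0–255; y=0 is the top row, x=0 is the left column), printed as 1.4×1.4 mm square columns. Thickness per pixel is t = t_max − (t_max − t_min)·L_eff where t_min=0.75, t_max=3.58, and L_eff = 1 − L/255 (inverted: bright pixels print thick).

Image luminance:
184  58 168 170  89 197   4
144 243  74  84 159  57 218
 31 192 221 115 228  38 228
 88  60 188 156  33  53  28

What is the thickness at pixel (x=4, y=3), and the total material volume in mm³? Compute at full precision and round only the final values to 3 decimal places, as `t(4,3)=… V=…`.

span = t_max - t_min = 3.58 - 0.75 = 2.830
L(4,3) = 33, L_eff = 1 - 33/255 = 0.870588 (inverted)
t(4,3) = 3.58 - 2.830·0.870588 = 1.116
Σt over all 4·7 pixels = 382066/6375 ≈ 59.9319216
V = pitch²·Σt = 1.4²·382066/6375 = 117.467

t(4,3)=1.116 V=117.467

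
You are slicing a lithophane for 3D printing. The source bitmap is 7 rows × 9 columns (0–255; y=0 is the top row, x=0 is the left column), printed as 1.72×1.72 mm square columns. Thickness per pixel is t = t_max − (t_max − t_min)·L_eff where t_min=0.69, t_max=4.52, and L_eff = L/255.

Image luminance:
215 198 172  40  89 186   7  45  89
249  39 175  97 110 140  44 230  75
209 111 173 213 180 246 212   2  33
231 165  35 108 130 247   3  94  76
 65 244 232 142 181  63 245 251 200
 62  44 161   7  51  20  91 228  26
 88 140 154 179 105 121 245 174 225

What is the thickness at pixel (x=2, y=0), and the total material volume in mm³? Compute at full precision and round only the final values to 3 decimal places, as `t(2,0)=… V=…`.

t(2,0)=1.937 V=468.655

span = t_max - t_min = 4.52 - 0.69 = 3.830
L(2,0) = 172, L_eff = 172/255 = 0.674510
t(2,0) = 4.52 - 3.830·0.674510 = 1.937
Σt over all 7·9 pixels = 336632/2125 ≈ 158.4150588
V = pitch²·Σt = 1.72²·336632/2125 = 468.655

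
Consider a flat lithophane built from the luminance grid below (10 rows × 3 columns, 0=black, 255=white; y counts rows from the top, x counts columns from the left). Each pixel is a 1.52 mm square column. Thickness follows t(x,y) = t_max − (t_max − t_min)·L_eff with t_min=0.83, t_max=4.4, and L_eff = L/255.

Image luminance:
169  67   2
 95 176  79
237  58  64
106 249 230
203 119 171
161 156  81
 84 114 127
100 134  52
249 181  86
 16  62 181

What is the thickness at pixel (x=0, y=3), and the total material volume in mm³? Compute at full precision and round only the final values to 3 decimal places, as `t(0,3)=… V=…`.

span = t_max - t_min = 4.4 - 0.83 = 3.570
L(0,3) = 106, L_eff = 106/255 = 0.415686
t(0,3) = 4.4 - 3.570·0.415686 = 2.916
Σt over all 10·3 pixels = 78.674
V = pitch²·Σt = 1.52²·78.674 = 181.768

t(0,3)=2.916 V=181.768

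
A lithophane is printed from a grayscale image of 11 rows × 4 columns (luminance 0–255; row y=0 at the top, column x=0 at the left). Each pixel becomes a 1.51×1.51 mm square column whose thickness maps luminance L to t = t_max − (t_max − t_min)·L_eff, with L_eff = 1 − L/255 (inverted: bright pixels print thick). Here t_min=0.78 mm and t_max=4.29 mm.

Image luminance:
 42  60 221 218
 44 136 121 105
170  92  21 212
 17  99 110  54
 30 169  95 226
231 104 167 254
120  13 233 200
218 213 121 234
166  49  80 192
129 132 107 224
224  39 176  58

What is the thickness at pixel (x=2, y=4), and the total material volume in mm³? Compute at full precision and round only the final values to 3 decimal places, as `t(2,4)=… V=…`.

span = t_max - t_min = 4.29 - 0.78 = 3.510
L(2,4) = 95, L_eff = 1 - 95/255 = 0.627451 (inverted)
t(2,4) = 4.29 - 3.510·0.627451 = 2.088
Σt over all 11·4 pixels = 492531/4250 ≈ 115.8896471
V = pitch²·Σt = 1.51²·492531/4250 = 264.240

t(2,4)=2.088 V=264.240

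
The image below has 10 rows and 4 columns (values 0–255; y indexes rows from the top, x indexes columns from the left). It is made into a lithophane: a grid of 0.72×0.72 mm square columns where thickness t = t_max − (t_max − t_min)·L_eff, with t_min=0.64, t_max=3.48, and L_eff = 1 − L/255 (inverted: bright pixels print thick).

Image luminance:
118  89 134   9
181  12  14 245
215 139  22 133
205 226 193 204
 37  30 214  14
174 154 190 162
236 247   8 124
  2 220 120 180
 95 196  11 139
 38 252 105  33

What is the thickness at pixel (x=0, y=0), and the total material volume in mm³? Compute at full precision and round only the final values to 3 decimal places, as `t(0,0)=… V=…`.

t(0,0)=1.954 V=42.832

span = t_max - t_min = 3.48 - 0.64 = 2.840
L(0,0) = 118, L_eff = 1 - 118/255 = 0.537255 (inverted)
t(0,0) = 3.48 - 2.840·0.537255 = 1.954
Σt over all 10·4 pixels = 105344/1275 ≈ 82.6227451
V = pitch²·Σt = 0.72²·105344/1275 = 42.832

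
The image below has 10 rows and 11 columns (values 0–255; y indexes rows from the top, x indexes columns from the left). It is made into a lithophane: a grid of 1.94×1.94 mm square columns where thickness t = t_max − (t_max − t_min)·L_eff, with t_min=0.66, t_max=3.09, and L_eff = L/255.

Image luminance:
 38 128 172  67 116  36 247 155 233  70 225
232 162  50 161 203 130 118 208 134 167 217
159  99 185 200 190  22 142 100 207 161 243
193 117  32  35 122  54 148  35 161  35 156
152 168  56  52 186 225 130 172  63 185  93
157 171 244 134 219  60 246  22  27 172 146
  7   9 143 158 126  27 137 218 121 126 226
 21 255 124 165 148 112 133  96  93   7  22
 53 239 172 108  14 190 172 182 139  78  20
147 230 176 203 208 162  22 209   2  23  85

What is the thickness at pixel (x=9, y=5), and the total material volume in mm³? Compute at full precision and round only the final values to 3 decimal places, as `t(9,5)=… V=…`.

t(9,5)=1.451 V=760.892

span = t_max - t_min = 3.09 - 0.66 = 2.430
L(9,5) = 172, L_eff = 172/255 = 0.674510
t(9,5) = 3.09 - 2.430·0.674510 = 1.451
Σt over all 10·11 pixels = 1718457/8500 ≈ 202.1714118
V = pitch²·Σt = 1.94²·1718457/8500 = 760.892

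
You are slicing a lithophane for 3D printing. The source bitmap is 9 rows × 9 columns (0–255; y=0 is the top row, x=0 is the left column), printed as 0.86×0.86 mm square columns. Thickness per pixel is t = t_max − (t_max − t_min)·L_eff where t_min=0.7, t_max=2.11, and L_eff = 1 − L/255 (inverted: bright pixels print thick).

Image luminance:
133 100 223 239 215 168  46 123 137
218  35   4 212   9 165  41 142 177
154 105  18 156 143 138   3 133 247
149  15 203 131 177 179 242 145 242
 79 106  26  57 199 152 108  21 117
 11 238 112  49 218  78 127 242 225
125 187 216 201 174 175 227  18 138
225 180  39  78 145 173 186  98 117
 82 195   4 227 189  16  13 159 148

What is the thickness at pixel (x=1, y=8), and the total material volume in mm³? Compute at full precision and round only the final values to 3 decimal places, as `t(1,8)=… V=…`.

span = t_max - t_min = 2.11 - 0.7 = 1.410
L(1,8) = 195, L_eff = 1 - 195/255 = 0.235294 (inverted)
t(1,8) = 2.11 - 1.410·0.235294 = 1.778
Σt over all 9·9 pixels = 992699/8500 ≈ 116.7881176
V = pitch²·Σt = 0.86²·992699/8500 = 86.376

t(1,8)=1.778 V=86.376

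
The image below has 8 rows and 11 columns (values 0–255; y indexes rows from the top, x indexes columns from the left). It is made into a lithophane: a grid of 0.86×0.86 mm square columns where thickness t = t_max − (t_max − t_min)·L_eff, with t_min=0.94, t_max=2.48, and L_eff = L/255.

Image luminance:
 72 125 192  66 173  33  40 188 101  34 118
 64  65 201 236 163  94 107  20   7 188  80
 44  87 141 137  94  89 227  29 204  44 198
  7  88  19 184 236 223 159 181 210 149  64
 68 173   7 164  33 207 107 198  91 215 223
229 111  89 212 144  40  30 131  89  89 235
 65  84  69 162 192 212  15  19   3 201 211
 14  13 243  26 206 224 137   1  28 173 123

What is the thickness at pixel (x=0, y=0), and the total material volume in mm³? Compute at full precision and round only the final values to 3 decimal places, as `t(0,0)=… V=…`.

t(0,0)=2.045 V=114.569

span = t_max - t_min = 2.48 - 0.94 = 1.540
L(0,0) = 72, L_eff = 72/255 = 0.282353
t(0,0) = 2.48 - 1.540·0.282353 = 2.045
Σt over all 8·11 pixels = 1975061/12750 ≈ 154.9067451
V = pitch²·Σt = 0.86²·1975061/12750 = 114.569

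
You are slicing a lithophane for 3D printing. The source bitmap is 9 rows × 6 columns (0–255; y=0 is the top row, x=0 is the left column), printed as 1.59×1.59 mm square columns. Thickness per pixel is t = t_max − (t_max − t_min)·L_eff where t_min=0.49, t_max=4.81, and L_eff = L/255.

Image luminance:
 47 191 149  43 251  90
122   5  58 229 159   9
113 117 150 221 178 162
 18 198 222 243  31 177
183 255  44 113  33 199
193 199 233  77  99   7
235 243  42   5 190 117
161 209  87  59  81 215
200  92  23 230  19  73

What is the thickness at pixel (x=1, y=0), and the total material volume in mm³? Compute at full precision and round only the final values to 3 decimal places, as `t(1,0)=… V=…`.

t(1,0)=1.574 V=352.606

span = t_max - t_min = 4.81 - 0.49 = 4.320
L(1,0) = 191, L_eff = 191/255 = 0.749020
t(1,0) = 4.81 - 4.320·0.749020 = 1.574
Σt over all 9·6 pixels = 592767/4250 ≈ 139.4745882
V = pitch²·Σt = 1.59²·592767/4250 = 352.606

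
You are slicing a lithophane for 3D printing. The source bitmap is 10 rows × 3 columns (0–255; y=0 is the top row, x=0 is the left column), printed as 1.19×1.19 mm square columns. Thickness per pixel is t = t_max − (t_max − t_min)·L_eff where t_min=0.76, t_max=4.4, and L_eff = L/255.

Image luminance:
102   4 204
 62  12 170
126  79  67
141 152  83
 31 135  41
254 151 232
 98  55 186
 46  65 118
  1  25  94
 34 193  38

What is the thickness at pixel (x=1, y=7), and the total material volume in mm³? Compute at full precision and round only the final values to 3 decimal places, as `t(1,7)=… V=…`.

t(1,7)=3.472 V=126.303

span = t_max - t_min = 4.4 - 0.76 = 3.640
L(1,7) = 65, L_eff = 65/255 = 0.254902
t(1,7) = 4.4 - 3.640·0.254902 = 3.472
Σt over all 10·3 pixels = 568591/6375 ≈ 89.1907451
V = pitch²·Σt = 1.19²·568591/6375 = 126.303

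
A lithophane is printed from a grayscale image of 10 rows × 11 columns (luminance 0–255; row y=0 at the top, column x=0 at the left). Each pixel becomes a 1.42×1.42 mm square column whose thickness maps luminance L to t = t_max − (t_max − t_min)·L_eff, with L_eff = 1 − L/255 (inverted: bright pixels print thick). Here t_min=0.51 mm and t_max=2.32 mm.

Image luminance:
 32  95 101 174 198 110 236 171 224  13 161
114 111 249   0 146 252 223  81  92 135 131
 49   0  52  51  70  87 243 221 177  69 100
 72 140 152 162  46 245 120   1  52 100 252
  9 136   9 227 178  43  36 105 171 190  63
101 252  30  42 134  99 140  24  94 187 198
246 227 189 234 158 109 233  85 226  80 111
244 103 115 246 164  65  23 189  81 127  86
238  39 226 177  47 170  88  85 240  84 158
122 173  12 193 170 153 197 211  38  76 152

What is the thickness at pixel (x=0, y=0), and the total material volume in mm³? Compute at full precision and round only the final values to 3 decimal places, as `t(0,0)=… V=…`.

t(0,0)=0.737 V=318.762

span = t_max - t_min = 2.32 - 0.51 = 1.810
L(0,0) = 32, L_eff = 1 - 32/255 = 0.874510 (inverted)
t(0,0) = 2.32 - 1.810·0.874510 = 0.737
Σt over all 10·11 pixels = 2015579/12750 ≈ 158.0846275
V = pitch²·Σt = 1.42²·2015579/12750 = 318.762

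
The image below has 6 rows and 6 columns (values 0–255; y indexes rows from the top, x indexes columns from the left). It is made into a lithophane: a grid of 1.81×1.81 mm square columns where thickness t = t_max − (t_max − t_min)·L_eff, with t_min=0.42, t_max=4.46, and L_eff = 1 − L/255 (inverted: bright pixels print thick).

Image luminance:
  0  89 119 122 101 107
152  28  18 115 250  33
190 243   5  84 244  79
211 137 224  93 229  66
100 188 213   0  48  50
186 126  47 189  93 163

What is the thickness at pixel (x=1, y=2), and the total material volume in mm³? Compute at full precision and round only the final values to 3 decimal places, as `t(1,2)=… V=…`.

span = t_max - t_min = 4.46 - 0.42 = 4.040
L(1,2) = 243, L_eff = 1 - 243/255 = 0.047059 (inverted)
t(1,2) = 4.46 - 4.040·0.047059 = 4.270
Σt over all 6·6 pixels = 534932/6375 ≈ 83.9109020
V = pitch²·Σt = 1.81²·534932/6375 = 274.901

t(1,2)=4.270 V=274.901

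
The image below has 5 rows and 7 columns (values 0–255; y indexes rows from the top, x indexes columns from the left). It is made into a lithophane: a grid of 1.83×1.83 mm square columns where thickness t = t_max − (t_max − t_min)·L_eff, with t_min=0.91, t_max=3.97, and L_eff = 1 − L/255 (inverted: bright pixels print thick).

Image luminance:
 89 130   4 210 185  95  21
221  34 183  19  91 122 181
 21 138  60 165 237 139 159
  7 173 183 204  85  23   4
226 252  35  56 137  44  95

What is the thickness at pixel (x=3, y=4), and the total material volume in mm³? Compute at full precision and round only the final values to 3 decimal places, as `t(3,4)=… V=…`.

t(3,4)=1.582 V=268.535

span = t_max - t_min = 3.97 - 0.91 = 3.060
L(3,4) = 56, L_eff = 1 - 56/255 = 0.780392 (inverted)
t(3,4) = 3.97 - 3.060·0.780392 = 1.582
Σt over all 5·7 pixels = 80.186
V = pitch²·Σt = 1.83²·80.186 = 268.535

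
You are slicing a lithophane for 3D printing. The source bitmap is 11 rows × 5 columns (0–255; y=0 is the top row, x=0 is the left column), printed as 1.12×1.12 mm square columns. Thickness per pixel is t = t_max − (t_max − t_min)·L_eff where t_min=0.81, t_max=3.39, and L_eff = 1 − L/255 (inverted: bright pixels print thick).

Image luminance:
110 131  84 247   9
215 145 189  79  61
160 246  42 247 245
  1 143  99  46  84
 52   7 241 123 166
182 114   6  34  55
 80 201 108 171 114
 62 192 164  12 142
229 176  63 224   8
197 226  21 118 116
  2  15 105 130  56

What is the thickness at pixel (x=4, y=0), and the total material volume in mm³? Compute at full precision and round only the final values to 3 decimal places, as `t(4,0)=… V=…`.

span = t_max - t_min = 3.39 - 0.81 = 2.580
L(4,0) = 9, L_eff = 1 - 9/255 = 0.964706 (inverted)
t(4,0) = 3.39 - 2.580·0.964706 = 0.901
Σt over all 11·5 pixels = 187449/1700 ≈ 110.2641176
V = pitch²·Σt = 1.12²·187449/1700 = 138.315

t(4,0)=0.901 V=138.315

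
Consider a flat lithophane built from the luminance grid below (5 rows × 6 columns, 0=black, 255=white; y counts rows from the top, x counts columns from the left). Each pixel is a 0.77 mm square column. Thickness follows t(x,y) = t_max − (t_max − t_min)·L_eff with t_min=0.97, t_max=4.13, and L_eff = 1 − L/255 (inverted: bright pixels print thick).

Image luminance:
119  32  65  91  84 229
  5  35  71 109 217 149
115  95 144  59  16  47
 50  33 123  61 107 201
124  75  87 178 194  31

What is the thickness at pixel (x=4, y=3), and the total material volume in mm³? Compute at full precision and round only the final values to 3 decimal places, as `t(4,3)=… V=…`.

t(4,3)=2.296 V=38.899

span = t_max - t_min = 4.13 - 0.97 = 3.160
L(4,3) = 107, L_eff = 1 - 107/255 = 0.580392 (inverted)
t(4,3) = 4.13 - 3.160·0.580392 = 2.296
Σt over all 5·6 pixels = 278831/4250 ≈ 65.6072941
V = pitch²·Σt = 0.77²·278831/4250 = 38.899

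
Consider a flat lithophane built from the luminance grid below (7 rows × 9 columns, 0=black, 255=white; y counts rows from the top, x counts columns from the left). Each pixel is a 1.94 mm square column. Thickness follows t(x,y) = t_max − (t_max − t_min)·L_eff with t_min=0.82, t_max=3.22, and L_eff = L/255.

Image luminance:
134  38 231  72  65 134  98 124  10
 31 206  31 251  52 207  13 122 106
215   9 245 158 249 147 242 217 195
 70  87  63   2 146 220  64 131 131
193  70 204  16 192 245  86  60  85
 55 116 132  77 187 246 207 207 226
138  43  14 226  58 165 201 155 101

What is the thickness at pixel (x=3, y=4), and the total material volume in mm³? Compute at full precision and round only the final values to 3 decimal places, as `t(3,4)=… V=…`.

t(3,4)=3.069 V=472.279

span = t_max - t_min = 3.22 - 0.82 = 2.400
L(3,4) = 16, L_eff = 16/255 = 0.062745
t(3,4) = 3.22 - 2.400·0.062745 = 3.069
Σt over all 7·9 pixels = 106663/850 ≈ 125.4858824
V = pitch²·Σt = 1.94²·106663/850 = 472.279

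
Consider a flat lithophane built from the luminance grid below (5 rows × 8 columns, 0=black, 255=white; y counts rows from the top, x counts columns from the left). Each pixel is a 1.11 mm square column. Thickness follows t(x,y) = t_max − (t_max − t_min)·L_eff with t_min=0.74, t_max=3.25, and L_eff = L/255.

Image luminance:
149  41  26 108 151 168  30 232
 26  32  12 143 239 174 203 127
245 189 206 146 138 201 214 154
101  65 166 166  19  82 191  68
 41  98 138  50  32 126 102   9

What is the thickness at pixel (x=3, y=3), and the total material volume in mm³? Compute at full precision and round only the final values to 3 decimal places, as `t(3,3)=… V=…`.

span = t_max - t_min = 3.25 - 0.74 = 2.510
L(3,3) = 166, L_eff = 166/255 = 0.650980
t(3,3) = 3.25 - 2.510·0.650980 = 1.616
Σt over all 5·8 pixels = 527048/6375 ≈ 82.6741961
V = pitch²·Σt = 1.11²·527048/6375 = 101.863

t(3,3)=1.616 V=101.863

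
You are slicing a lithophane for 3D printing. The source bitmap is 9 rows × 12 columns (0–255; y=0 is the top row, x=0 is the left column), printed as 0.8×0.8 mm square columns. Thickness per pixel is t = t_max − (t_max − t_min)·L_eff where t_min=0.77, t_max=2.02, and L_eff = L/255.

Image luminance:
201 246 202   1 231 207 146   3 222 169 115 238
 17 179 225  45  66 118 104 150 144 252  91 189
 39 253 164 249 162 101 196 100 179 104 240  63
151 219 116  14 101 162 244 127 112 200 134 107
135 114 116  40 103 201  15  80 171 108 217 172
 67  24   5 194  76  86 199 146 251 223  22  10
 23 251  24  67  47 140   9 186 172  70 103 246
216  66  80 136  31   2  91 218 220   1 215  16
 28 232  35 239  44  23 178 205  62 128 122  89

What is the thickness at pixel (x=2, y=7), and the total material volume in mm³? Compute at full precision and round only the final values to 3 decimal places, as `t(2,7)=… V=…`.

span = t_max - t_min = 2.02 - 0.77 = 1.250
L(2,7) = 80, L_eff = 80/255 = 0.313725
t(2,7) = 2.02 - 1.250·0.313725 = 1.628
Σt over all 9·12 pixels = 191354/1275 ≈ 150.0815686
V = pitch²·Σt = 0.8²·191354/1275 = 96.052

t(2,7)=1.628 V=96.052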